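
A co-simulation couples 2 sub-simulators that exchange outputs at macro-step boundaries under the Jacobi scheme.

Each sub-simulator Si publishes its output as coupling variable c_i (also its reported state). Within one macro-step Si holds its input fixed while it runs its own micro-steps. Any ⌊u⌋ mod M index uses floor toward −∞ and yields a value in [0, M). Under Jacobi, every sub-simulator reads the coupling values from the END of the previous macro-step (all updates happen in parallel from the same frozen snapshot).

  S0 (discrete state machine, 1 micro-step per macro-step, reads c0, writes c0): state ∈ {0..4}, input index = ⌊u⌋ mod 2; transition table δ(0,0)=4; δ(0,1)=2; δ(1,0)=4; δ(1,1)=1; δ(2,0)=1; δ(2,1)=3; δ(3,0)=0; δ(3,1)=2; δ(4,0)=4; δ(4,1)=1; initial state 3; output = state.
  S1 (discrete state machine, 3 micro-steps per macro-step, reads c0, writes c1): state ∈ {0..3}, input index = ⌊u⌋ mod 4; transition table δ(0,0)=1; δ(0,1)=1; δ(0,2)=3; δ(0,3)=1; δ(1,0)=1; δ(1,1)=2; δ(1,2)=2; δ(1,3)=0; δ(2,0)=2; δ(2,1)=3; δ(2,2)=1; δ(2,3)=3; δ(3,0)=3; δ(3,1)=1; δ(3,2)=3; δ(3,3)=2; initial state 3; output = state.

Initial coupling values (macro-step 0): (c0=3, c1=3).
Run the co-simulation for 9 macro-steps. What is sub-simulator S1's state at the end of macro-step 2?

S1 state at macro-step 2 = 1

macro 1: S0 reads c0=3 → after 1×micro: 2; S1 reads c0=3 → after 3×micro: 2 ⇒ (c0=2, c1=2)
macro 2: S0 reads c0=2 → after 1×micro: 1; S1 reads c0=2 → after 3×micro: 1 ⇒ (c0=1, c1=1)
macro 3: S0 reads c0=1 → after 1×micro: 1; S1 reads c0=1 → after 3×micro: 1 ⇒ (c0=1, c1=1)
macro 4: S0 reads c0=1 → after 1×micro: 1; S1 reads c0=1 → after 3×micro: 1 ⇒ (c0=1, c1=1)
macro 5: S0 reads c0=1 → after 1×micro: 1; S1 reads c0=1 → after 3×micro: 1 ⇒ (c0=1, c1=1)
macro 6: S0 reads c0=1 → after 1×micro: 1; S1 reads c0=1 → after 3×micro: 1 ⇒ (c0=1, c1=1)
macro 7: S0 reads c0=1 → after 1×micro: 1; S1 reads c0=1 → after 3×micro: 1 ⇒ (c0=1, c1=1)
macro 8: S0 reads c0=1 → after 1×micro: 1; S1 reads c0=1 → after 3×micro: 1 ⇒ (c0=1, c1=1)
macro 9: S0 reads c0=1 → after 1×micro: 1; S1 reads c0=1 → after 3×micro: 1 ⇒ (c0=1, c1=1)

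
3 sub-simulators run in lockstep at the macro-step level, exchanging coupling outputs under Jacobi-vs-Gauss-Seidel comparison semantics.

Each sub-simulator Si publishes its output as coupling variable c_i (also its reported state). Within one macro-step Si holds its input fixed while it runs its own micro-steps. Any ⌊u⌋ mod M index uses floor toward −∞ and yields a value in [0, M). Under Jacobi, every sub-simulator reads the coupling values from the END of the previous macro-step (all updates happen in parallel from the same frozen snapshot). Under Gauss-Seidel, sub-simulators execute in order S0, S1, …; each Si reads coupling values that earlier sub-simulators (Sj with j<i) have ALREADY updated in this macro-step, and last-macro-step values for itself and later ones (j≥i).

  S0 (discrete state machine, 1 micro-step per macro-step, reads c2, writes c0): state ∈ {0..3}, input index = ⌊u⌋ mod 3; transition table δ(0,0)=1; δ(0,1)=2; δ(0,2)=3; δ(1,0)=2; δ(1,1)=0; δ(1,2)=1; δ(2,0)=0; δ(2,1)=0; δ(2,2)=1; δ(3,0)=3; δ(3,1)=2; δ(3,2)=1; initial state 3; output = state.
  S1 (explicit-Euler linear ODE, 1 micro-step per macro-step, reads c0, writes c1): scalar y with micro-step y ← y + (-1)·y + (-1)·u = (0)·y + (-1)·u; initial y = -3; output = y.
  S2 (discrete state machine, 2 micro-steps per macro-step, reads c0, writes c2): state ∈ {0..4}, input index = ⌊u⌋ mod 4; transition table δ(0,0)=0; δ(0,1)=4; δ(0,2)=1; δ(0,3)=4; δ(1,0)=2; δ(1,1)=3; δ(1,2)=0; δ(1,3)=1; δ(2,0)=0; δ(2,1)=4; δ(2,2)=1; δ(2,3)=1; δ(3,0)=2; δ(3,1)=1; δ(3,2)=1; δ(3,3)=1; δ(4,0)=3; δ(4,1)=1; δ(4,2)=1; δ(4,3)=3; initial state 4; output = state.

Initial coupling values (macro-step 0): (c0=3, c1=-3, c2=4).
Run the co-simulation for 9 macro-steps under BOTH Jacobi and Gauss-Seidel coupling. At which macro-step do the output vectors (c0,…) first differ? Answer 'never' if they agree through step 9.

first divergence at macro-step: 1

[Jacobi] macro 1: S0 reads c2=4 → after 1×micro: 2; S1 reads c0=3 → after 1×micro: -3; S2 reads c0=3 → after 2×micro: 1 ⇒ (c0=2, c1=-3, c2=1)
[Jacobi] macro 2: S0 reads c2=1 → after 1×micro: 0; S1 reads c0=2 → after 1×micro: -2; S2 reads c0=2 → after 2×micro: 1 ⇒ (c0=0, c1=-2, c2=1)
[Jacobi] macro 3: S0 reads c2=1 → after 1×micro: 2; S1 reads c0=0 → after 1×micro: 0; S2 reads c0=0 → after 2×micro: 0 ⇒ (c0=2, c1=0, c2=0)
[Jacobi] macro 4: S0 reads c2=0 → after 1×micro: 0; S1 reads c0=2 → after 1×micro: -2; S2 reads c0=2 → after 2×micro: 0 ⇒ (c0=0, c1=-2, c2=0)
[Jacobi] macro 5: S0 reads c2=0 → after 1×micro: 1; S1 reads c0=0 → after 1×micro: 0; S2 reads c0=0 → after 2×micro: 0 ⇒ (c0=1, c1=0, c2=0)
[Jacobi] macro 6: S0 reads c2=0 → after 1×micro: 2; S1 reads c0=1 → after 1×micro: -1; S2 reads c0=1 → after 2×micro: 1 ⇒ (c0=2, c1=-1, c2=1)
[Jacobi] macro 7: S0 reads c2=1 → after 1×micro: 0; S1 reads c0=2 → after 1×micro: -2; S2 reads c0=2 → after 2×micro: 1 ⇒ (c0=0, c1=-2, c2=1)
[Jacobi] macro 8: S0 reads c2=1 → after 1×micro: 2; S1 reads c0=0 → after 1×micro: 0; S2 reads c0=0 → after 2×micro: 0 ⇒ (c0=2, c1=0, c2=0)
[Jacobi] macro 9: S0 reads c2=0 → after 1×micro: 0; S1 reads c0=2 → after 1×micro: -2; S2 reads c0=2 → after 2×micro: 0 ⇒ (c0=0, c1=-2, c2=0)
[Gauss-Seidel] macro 1: S0 reads c2=4 → after 1×micro: 2; S1 reads c0=2 → after 1×micro: -2; S2 reads c0=2 → after 2×micro: 0 ⇒ (c0=2, c1=-2, c2=0)
[Gauss-Seidel] macro 2: S0 reads c2=0 → after 1×micro: 0; S1 reads c0=0 → after 1×micro: 0; S2 reads c0=0 → after 2×micro: 0 ⇒ (c0=0, c1=0, c2=0)
[Gauss-Seidel] macro 3: S0 reads c2=0 → after 1×micro: 1; S1 reads c0=1 → after 1×micro: -1; S2 reads c0=1 → after 2×micro: 1 ⇒ (c0=1, c1=-1, c2=1)
[Gauss-Seidel] macro 4: S0 reads c2=1 → after 1×micro: 0; S1 reads c0=0 → after 1×micro: 0; S2 reads c0=0 → after 2×micro: 0 ⇒ (c0=0, c1=0, c2=0)
[Gauss-Seidel] macro 5: S0 reads c2=0 → after 1×micro: 1; S1 reads c0=1 → after 1×micro: -1; S2 reads c0=1 → after 2×micro: 1 ⇒ (c0=1, c1=-1, c2=1)
[Gauss-Seidel] macro 6: S0 reads c2=1 → after 1×micro: 0; S1 reads c0=0 → after 1×micro: 0; S2 reads c0=0 → after 2×micro: 0 ⇒ (c0=0, c1=0, c2=0)
[Gauss-Seidel] macro 7: S0 reads c2=0 → after 1×micro: 1; S1 reads c0=1 → after 1×micro: -1; S2 reads c0=1 → after 2×micro: 1 ⇒ (c0=1, c1=-1, c2=1)
[Gauss-Seidel] macro 8: S0 reads c2=1 → after 1×micro: 0; S1 reads c0=0 → after 1×micro: 0; S2 reads c0=0 → after 2×micro: 0 ⇒ (c0=0, c1=0, c2=0)
[Gauss-Seidel] macro 9: S0 reads c2=0 → after 1×micro: 1; S1 reads c0=1 → after 1×micro: -1; S2 reads c0=1 → after 2×micro: 1 ⇒ (c0=1, c1=-1, c2=1)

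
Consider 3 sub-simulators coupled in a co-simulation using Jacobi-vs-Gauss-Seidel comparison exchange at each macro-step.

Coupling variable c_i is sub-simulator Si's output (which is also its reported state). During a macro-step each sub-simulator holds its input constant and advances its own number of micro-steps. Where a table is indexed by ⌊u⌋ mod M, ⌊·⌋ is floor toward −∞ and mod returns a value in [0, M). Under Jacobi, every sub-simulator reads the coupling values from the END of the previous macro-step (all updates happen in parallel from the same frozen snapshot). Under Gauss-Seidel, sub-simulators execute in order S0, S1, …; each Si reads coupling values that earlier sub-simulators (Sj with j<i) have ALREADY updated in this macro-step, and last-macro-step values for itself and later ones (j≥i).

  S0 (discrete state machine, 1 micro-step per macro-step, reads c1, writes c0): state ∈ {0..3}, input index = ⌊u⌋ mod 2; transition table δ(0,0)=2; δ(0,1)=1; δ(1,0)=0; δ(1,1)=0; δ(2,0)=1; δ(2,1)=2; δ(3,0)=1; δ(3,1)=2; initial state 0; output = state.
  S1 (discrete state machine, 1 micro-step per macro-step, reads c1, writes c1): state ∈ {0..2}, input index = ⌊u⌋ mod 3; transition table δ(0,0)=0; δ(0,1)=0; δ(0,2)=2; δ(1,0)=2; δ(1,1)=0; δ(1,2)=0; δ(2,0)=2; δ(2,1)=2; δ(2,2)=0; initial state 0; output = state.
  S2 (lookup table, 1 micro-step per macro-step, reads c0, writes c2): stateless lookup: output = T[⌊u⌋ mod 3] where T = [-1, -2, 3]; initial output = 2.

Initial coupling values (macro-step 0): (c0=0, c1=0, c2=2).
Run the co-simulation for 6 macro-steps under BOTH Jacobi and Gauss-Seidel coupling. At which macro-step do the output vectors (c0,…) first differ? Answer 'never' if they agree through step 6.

first divergence at macro-step: 1

[Jacobi] macro 1: S0 reads c1=0 → after 1×micro: 2; S1 reads c1=0 → after 1×micro: 0; S2 reads c0=0 → after 1×micro: -1 ⇒ (c0=2, c1=0, c2=-1)
[Jacobi] macro 2: S0 reads c1=0 → after 1×micro: 1; S1 reads c1=0 → after 1×micro: 0; S2 reads c0=2 → after 1×micro: 3 ⇒ (c0=1, c1=0, c2=3)
[Jacobi] macro 3: S0 reads c1=0 → after 1×micro: 0; S1 reads c1=0 → after 1×micro: 0; S2 reads c0=1 → after 1×micro: -2 ⇒ (c0=0, c1=0, c2=-2)
[Jacobi] macro 4: S0 reads c1=0 → after 1×micro: 2; S1 reads c1=0 → after 1×micro: 0; S2 reads c0=0 → after 1×micro: -1 ⇒ (c0=2, c1=0, c2=-1)
[Jacobi] macro 5: S0 reads c1=0 → after 1×micro: 1; S1 reads c1=0 → after 1×micro: 0; S2 reads c0=2 → after 1×micro: 3 ⇒ (c0=1, c1=0, c2=3)
[Jacobi] macro 6: S0 reads c1=0 → after 1×micro: 0; S1 reads c1=0 → after 1×micro: 0; S2 reads c0=1 → after 1×micro: -2 ⇒ (c0=0, c1=0, c2=-2)
[Gauss-Seidel] macro 1: S0 reads c1=0 → after 1×micro: 2; S1 reads c1=0 → after 1×micro: 0; S2 reads c0=2 → after 1×micro: 3 ⇒ (c0=2, c1=0, c2=3)
[Gauss-Seidel] macro 2: S0 reads c1=0 → after 1×micro: 1; S1 reads c1=0 → after 1×micro: 0; S2 reads c0=1 → after 1×micro: -2 ⇒ (c0=1, c1=0, c2=-2)
[Gauss-Seidel] macro 3: S0 reads c1=0 → after 1×micro: 0; S1 reads c1=0 → after 1×micro: 0; S2 reads c0=0 → after 1×micro: -1 ⇒ (c0=0, c1=0, c2=-1)
[Gauss-Seidel] macro 4: S0 reads c1=0 → after 1×micro: 2; S1 reads c1=0 → after 1×micro: 0; S2 reads c0=2 → after 1×micro: 3 ⇒ (c0=2, c1=0, c2=3)
[Gauss-Seidel] macro 5: S0 reads c1=0 → after 1×micro: 1; S1 reads c1=0 → after 1×micro: 0; S2 reads c0=1 → after 1×micro: -2 ⇒ (c0=1, c1=0, c2=-2)
[Gauss-Seidel] macro 6: S0 reads c1=0 → after 1×micro: 0; S1 reads c1=0 → after 1×micro: 0; S2 reads c0=0 → after 1×micro: -1 ⇒ (c0=0, c1=0, c2=-1)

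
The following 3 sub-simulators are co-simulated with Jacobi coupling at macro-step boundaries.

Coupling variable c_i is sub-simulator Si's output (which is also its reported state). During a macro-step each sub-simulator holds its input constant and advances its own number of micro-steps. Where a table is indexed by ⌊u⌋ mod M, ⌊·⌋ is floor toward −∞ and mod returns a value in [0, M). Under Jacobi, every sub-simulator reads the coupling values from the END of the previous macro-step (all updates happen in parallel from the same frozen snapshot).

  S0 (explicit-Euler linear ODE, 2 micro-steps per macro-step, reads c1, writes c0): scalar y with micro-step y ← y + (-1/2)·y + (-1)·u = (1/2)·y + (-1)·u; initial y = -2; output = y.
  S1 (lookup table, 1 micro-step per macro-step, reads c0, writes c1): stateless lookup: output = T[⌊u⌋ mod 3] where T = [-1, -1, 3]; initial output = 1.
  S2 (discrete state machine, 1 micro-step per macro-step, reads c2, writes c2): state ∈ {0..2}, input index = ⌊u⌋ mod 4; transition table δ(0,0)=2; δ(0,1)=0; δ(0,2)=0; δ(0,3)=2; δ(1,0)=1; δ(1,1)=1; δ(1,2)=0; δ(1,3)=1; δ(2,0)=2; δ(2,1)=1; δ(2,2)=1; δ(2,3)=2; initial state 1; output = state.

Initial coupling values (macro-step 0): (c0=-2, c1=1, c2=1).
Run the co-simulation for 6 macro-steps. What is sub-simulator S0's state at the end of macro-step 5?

macro 1: S0 reads c1=1 → after 2×micro: -2; S1 reads c0=-2 → after 1×micro: -1; S2 reads c2=1 → after 1×micro: 1 ⇒ (c0=-2, c1=-1, c2=1)
macro 2: S0 reads c1=-1 → after 2×micro: 1; S1 reads c0=-2 → after 1×micro: -1; S2 reads c2=1 → after 1×micro: 1 ⇒ (c0=1, c1=-1, c2=1)
macro 3: S0 reads c1=-1 → after 2×micro: 7/4; S1 reads c0=1 → after 1×micro: -1; S2 reads c2=1 → after 1×micro: 1 ⇒ (c0=7/4, c1=-1, c2=1)
macro 4: S0 reads c1=-1 → after 2×micro: 31/16; S1 reads c0=7/4 → after 1×micro: -1; S2 reads c2=1 → after 1×micro: 1 ⇒ (c0=31/16, c1=-1, c2=1)
macro 5: S0 reads c1=-1 → after 2×micro: 127/64; S1 reads c0=31/16 → after 1×micro: -1; S2 reads c2=1 → after 1×micro: 1 ⇒ (c0=127/64, c1=-1, c2=1)
macro 6: S0 reads c1=-1 → after 2×micro: 511/256; S1 reads c0=127/64 → after 1×micro: -1; S2 reads c2=1 → after 1×micro: 1 ⇒ (c0=511/256, c1=-1, c2=1)

S0 state at macro-step 5 = 127/64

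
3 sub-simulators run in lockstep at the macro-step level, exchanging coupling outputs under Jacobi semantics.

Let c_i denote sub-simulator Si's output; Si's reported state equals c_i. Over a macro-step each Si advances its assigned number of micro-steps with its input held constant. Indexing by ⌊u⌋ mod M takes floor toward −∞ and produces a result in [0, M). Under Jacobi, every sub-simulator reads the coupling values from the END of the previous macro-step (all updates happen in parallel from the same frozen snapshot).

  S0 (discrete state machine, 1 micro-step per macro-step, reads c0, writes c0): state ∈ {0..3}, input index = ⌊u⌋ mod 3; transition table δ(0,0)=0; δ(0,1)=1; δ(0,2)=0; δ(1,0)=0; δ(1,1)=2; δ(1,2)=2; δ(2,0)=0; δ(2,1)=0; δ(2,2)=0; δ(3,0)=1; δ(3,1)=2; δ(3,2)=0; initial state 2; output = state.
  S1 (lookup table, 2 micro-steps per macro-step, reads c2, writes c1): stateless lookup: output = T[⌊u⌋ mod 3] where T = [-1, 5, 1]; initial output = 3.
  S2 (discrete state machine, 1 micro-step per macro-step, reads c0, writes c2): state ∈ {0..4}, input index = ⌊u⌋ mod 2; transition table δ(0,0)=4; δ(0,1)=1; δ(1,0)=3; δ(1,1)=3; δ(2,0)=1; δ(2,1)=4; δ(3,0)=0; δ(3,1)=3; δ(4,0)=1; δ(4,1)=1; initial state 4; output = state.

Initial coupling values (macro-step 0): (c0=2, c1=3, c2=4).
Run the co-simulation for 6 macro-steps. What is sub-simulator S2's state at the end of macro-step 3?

macro 1: S0 reads c0=2 → after 1×micro: 0; S1 reads c2=4 → after 2×micro: 5; S2 reads c0=2 → after 1×micro: 1 ⇒ (c0=0, c1=5, c2=1)
macro 2: S0 reads c0=0 → after 1×micro: 0; S1 reads c2=1 → after 2×micro: 5; S2 reads c0=0 → after 1×micro: 3 ⇒ (c0=0, c1=5, c2=3)
macro 3: S0 reads c0=0 → after 1×micro: 0; S1 reads c2=3 → after 2×micro: -1; S2 reads c0=0 → after 1×micro: 0 ⇒ (c0=0, c1=-1, c2=0)
macro 4: S0 reads c0=0 → after 1×micro: 0; S1 reads c2=0 → after 2×micro: -1; S2 reads c0=0 → after 1×micro: 4 ⇒ (c0=0, c1=-1, c2=4)
macro 5: S0 reads c0=0 → after 1×micro: 0; S1 reads c2=4 → after 2×micro: 5; S2 reads c0=0 → after 1×micro: 1 ⇒ (c0=0, c1=5, c2=1)
macro 6: S0 reads c0=0 → after 1×micro: 0; S1 reads c2=1 → after 2×micro: 5; S2 reads c0=0 → after 1×micro: 3 ⇒ (c0=0, c1=5, c2=3)

S2 state at macro-step 3 = 0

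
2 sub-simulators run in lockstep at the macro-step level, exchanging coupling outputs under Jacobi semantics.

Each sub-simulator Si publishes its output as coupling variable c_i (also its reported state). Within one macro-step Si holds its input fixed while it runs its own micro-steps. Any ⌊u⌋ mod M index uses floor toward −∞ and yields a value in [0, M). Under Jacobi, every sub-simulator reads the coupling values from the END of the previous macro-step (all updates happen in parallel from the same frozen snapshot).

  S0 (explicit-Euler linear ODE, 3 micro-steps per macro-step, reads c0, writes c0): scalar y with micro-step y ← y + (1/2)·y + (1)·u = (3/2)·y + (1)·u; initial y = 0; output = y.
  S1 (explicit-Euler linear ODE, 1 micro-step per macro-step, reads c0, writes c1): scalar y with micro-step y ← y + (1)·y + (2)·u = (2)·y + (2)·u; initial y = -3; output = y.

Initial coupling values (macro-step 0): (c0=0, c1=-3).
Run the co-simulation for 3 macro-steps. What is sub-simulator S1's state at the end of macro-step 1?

macro 1: S0 reads c0=0 → after 3×micro: 0; S1 reads c0=0 → after 1×micro: -6 ⇒ (c0=0, c1=-6)
macro 2: S0 reads c0=0 → after 3×micro: 0; S1 reads c0=0 → after 1×micro: -12 ⇒ (c0=0, c1=-12)
macro 3: S0 reads c0=0 → after 3×micro: 0; S1 reads c0=0 → after 1×micro: -24 ⇒ (c0=0, c1=-24)

S1 state at macro-step 1 = -6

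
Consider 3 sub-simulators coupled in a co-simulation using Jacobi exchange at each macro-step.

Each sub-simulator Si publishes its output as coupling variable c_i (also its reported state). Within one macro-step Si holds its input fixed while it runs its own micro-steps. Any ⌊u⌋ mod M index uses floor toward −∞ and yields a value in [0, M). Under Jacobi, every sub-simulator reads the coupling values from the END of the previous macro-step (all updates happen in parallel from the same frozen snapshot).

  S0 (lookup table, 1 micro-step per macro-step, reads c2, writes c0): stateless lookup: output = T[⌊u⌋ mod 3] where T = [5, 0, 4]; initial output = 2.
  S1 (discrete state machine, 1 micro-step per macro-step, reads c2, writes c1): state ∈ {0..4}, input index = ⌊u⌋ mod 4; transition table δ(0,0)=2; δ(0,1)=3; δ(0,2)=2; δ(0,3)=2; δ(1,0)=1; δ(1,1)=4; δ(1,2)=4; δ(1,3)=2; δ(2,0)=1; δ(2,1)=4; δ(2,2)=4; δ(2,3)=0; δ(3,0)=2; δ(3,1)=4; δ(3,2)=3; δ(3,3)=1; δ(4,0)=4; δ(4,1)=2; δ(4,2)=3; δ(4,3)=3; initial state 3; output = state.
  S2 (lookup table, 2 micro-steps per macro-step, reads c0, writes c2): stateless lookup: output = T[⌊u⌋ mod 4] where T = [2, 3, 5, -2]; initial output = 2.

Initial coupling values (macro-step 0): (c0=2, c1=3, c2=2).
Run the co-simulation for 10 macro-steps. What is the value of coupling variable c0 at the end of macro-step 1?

c0 at macro-step 1 = 4

macro 1: S0 reads c2=2 → after 1×micro: 4; S1 reads c2=2 → after 1×micro: 3; S2 reads c0=2 → after 2×micro: 5 ⇒ (c0=4, c1=3, c2=5)
macro 2: S0 reads c2=5 → after 1×micro: 4; S1 reads c2=5 → after 1×micro: 4; S2 reads c0=4 → after 2×micro: 2 ⇒ (c0=4, c1=4, c2=2)
macro 3: S0 reads c2=2 → after 1×micro: 4; S1 reads c2=2 → after 1×micro: 3; S2 reads c0=4 → after 2×micro: 2 ⇒ (c0=4, c1=3, c2=2)
macro 4: S0 reads c2=2 → after 1×micro: 4; S1 reads c2=2 → after 1×micro: 3; S2 reads c0=4 → after 2×micro: 2 ⇒ (c0=4, c1=3, c2=2)
macro 5: S0 reads c2=2 → after 1×micro: 4; S1 reads c2=2 → after 1×micro: 3; S2 reads c0=4 → after 2×micro: 2 ⇒ (c0=4, c1=3, c2=2)
macro 6: S0 reads c2=2 → after 1×micro: 4; S1 reads c2=2 → after 1×micro: 3; S2 reads c0=4 → after 2×micro: 2 ⇒ (c0=4, c1=3, c2=2)
macro 7: S0 reads c2=2 → after 1×micro: 4; S1 reads c2=2 → after 1×micro: 3; S2 reads c0=4 → after 2×micro: 2 ⇒ (c0=4, c1=3, c2=2)
macro 8: S0 reads c2=2 → after 1×micro: 4; S1 reads c2=2 → after 1×micro: 3; S2 reads c0=4 → after 2×micro: 2 ⇒ (c0=4, c1=3, c2=2)
macro 9: S0 reads c2=2 → after 1×micro: 4; S1 reads c2=2 → after 1×micro: 3; S2 reads c0=4 → after 2×micro: 2 ⇒ (c0=4, c1=3, c2=2)
macro 10: S0 reads c2=2 → after 1×micro: 4; S1 reads c2=2 → after 1×micro: 3; S2 reads c0=4 → after 2×micro: 2 ⇒ (c0=4, c1=3, c2=2)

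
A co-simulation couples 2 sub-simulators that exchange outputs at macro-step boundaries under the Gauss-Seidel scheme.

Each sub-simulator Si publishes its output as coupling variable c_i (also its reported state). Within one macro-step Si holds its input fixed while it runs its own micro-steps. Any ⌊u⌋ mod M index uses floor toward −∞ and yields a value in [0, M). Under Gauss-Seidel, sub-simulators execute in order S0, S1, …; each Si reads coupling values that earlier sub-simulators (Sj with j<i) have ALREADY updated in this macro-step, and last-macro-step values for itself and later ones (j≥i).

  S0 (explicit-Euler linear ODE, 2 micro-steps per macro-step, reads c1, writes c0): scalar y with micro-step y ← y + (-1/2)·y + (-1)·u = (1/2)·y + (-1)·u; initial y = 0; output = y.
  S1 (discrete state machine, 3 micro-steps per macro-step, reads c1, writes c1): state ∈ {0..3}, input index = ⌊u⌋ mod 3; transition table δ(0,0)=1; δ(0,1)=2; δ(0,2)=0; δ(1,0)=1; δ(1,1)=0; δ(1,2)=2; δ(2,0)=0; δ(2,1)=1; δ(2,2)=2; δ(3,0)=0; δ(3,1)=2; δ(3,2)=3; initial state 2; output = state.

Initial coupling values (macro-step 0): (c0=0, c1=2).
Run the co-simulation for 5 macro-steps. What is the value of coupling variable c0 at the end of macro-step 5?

macro 1: S0 reads c1=2 → after 2×micro: -3; S1 reads c1=2 → after 3×micro: 2 ⇒ (c0=-3, c1=2)
macro 2: S0 reads c1=2 → after 2×micro: -15/4; S1 reads c1=2 → after 3×micro: 2 ⇒ (c0=-15/4, c1=2)
macro 3: S0 reads c1=2 → after 2×micro: -63/16; S1 reads c1=2 → after 3×micro: 2 ⇒ (c0=-63/16, c1=2)
macro 4: S0 reads c1=2 → after 2×micro: -255/64; S1 reads c1=2 → after 3×micro: 2 ⇒ (c0=-255/64, c1=2)
macro 5: S0 reads c1=2 → after 2×micro: -1023/256; S1 reads c1=2 → after 3×micro: 2 ⇒ (c0=-1023/256, c1=2)

c0 at macro-step 5 = -1023/256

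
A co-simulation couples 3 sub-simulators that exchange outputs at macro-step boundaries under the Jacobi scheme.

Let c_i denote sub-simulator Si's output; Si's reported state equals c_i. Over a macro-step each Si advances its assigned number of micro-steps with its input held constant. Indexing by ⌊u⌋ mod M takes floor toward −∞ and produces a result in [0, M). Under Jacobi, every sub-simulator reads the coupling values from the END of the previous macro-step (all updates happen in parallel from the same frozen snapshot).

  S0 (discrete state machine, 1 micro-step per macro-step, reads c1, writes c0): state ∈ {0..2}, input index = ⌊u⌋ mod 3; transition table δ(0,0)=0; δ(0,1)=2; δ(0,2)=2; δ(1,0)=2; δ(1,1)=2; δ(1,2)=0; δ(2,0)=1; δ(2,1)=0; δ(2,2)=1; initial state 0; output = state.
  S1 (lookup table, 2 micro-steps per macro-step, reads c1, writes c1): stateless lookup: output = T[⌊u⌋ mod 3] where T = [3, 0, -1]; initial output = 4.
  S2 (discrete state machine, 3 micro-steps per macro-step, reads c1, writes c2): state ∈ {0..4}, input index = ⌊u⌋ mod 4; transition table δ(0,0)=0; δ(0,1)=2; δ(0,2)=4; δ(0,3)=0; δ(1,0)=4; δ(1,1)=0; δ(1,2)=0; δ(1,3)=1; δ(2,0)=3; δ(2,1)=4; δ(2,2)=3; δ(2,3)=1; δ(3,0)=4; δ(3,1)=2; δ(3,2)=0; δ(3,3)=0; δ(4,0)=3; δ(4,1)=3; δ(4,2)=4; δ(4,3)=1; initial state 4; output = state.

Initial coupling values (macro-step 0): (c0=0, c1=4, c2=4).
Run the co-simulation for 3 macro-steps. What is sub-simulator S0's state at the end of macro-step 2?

macro 1: S0 reads c1=4 → after 1×micro: 2; S1 reads c1=4 → after 2×micro: 0; S2 reads c1=4 → after 3×micro: 3 ⇒ (c0=2, c1=0, c2=3)
macro 2: S0 reads c1=0 → after 1×micro: 1; S1 reads c1=0 → after 2×micro: 3; S2 reads c1=0 → after 3×micro: 4 ⇒ (c0=1, c1=3, c2=4)
macro 3: S0 reads c1=3 → after 1×micro: 2; S1 reads c1=3 → after 2×micro: 3; S2 reads c1=3 → after 3×micro: 1 ⇒ (c0=2, c1=3, c2=1)

S0 state at macro-step 2 = 1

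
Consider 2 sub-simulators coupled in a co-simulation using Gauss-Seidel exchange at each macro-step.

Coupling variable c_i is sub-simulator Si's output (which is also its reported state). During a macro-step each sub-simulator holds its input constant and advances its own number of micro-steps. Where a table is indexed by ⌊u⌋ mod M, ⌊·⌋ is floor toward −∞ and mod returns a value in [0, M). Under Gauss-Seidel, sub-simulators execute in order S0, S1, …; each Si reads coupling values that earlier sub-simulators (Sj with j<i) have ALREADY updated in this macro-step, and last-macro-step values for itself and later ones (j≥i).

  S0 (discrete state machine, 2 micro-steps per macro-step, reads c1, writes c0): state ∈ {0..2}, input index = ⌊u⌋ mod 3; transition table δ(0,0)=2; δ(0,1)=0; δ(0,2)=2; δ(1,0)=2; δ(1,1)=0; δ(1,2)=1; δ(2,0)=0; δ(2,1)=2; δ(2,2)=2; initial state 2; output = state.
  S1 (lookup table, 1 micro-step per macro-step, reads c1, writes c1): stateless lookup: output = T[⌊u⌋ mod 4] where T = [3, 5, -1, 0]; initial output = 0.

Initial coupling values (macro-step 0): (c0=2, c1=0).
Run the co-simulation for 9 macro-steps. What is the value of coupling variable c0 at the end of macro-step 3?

c0 at macro-step 3 = 2

macro 1: S0 reads c1=0 → after 2×micro: 2; S1 reads c1=0 → after 1×micro: 3 ⇒ (c0=2, c1=3)
macro 2: S0 reads c1=3 → after 2×micro: 2; S1 reads c1=3 → after 1×micro: 0 ⇒ (c0=2, c1=0)
macro 3: S0 reads c1=0 → after 2×micro: 2; S1 reads c1=0 → after 1×micro: 3 ⇒ (c0=2, c1=3)
macro 4: S0 reads c1=3 → after 2×micro: 2; S1 reads c1=3 → after 1×micro: 0 ⇒ (c0=2, c1=0)
macro 5: S0 reads c1=0 → after 2×micro: 2; S1 reads c1=0 → after 1×micro: 3 ⇒ (c0=2, c1=3)
macro 6: S0 reads c1=3 → after 2×micro: 2; S1 reads c1=3 → after 1×micro: 0 ⇒ (c0=2, c1=0)
macro 7: S0 reads c1=0 → after 2×micro: 2; S1 reads c1=0 → after 1×micro: 3 ⇒ (c0=2, c1=3)
macro 8: S0 reads c1=3 → after 2×micro: 2; S1 reads c1=3 → after 1×micro: 0 ⇒ (c0=2, c1=0)
macro 9: S0 reads c1=0 → after 2×micro: 2; S1 reads c1=0 → after 1×micro: 3 ⇒ (c0=2, c1=3)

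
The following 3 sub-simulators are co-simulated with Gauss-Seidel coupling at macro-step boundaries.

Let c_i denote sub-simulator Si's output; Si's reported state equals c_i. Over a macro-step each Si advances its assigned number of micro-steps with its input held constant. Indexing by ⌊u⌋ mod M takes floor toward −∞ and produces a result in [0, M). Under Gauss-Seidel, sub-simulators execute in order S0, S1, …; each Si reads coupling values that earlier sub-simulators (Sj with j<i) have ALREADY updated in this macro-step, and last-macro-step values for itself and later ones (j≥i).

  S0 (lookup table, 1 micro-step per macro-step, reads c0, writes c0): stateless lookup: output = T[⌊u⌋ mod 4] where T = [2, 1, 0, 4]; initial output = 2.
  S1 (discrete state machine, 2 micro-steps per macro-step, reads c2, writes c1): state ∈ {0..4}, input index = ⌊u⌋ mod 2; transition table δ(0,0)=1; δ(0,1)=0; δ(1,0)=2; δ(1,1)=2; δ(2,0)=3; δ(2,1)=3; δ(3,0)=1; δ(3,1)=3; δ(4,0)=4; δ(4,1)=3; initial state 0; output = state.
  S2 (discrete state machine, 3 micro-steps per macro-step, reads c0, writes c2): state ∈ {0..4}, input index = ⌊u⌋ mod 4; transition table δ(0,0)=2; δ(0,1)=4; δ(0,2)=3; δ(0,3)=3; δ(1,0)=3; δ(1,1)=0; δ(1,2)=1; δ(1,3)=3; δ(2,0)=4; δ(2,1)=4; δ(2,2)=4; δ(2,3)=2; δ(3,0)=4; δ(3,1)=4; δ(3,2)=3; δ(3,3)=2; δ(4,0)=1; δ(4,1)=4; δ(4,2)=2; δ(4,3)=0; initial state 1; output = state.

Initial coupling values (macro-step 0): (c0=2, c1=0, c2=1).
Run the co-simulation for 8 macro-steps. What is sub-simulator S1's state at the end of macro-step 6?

macro 1: S0 reads c0=2 → after 1×micro: 0; S1 reads c2=1 → after 2×micro: 0; S2 reads c0=0 → after 3×micro: 1 ⇒ (c0=0, c1=0, c2=1)
macro 2: S0 reads c0=0 → after 1×micro: 2; S1 reads c2=1 → after 2×micro: 0; S2 reads c0=2 → after 3×micro: 1 ⇒ (c0=2, c1=0, c2=1)
macro 3: S0 reads c0=2 → after 1×micro: 0; S1 reads c2=1 → after 2×micro: 0; S2 reads c0=0 → after 3×micro: 1 ⇒ (c0=0, c1=0, c2=1)
macro 4: S0 reads c0=0 → after 1×micro: 2; S1 reads c2=1 → after 2×micro: 0; S2 reads c0=2 → after 3×micro: 1 ⇒ (c0=2, c1=0, c2=1)
macro 5: S0 reads c0=2 → after 1×micro: 0; S1 reads c2=1 → after 2×micro: 0; S2 reads c0=0 → after 3×micro: 1 ⇒ (c0=0, c1=0, c2=1)
macro 6: S0 reads c0=0 → after 1×micro: 2; S1 reads c2=1 → after 2×micro: 0; S2 reads c0=2 → after 3×micro: 1 ⇒ (c0=2, c1=0, c2=1)
macro 7: S0 reads c0=2 → after 1×micro: 0; S1 reads c2=1 → after 2×micro: 0; S2 reads c0=0 → after 3×micro: 1 ⇒ (c0=0, c1=0, c2=1)
macro 8: S0 reads c0=0 → after 1×micro: 2; S1 reads c2=1 → after 2×micro: 0; S2 reads c0=2 → after 3×micro: 1 ⇒ (c0=2, c1=0, c2=1)

S1 state at macro-step 6 = 0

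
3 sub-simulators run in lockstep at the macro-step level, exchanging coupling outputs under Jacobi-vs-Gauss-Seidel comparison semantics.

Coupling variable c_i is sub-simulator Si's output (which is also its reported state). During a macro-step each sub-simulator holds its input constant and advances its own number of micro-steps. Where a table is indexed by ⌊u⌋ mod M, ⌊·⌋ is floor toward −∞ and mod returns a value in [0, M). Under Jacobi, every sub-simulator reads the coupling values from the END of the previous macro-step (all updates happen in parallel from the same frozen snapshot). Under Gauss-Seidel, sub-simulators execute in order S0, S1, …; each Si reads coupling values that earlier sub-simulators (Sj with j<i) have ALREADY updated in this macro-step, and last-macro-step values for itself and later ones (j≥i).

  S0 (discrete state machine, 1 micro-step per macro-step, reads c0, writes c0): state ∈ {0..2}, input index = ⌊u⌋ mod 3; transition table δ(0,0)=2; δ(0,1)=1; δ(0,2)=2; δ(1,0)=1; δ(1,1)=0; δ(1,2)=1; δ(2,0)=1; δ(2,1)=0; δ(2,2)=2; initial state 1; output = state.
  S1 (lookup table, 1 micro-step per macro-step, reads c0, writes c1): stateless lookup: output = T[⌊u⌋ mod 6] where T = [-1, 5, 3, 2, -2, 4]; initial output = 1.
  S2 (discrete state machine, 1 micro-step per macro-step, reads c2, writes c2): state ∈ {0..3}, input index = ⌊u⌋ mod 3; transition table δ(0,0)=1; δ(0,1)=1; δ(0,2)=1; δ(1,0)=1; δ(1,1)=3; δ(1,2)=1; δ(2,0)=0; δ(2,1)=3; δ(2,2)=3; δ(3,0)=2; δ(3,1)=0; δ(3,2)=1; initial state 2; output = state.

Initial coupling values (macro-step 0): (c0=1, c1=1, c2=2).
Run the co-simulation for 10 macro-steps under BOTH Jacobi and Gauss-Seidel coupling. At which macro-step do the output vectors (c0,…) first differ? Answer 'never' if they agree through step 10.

[Jacobi] macro 1: S0 reads c0=1 → after 1×micro: 0; S1 reads c0=1 → after 1×micro: 5; S2 reads c2=2 → after 1×micro: 3 ⇒ (c0=0, c1=5, c2=3)
[Jacobi] macro 2: S0 reads c0=0 → after 1×micro: 2; S1 reads c0=0 → after 1×micro: -1; S2 reads c2=3 → after 1×micro: 2 ⇒ (c0=2, c1=-1, c2=2)
[Jacobi] macro 3: S0 reads c0=2 → after 1×micro: 2; S1 reads c0=2 → after 1×micro: 3; S2 reads c2=2 → after 1×micro: 3 ⇒ (c0=2, c1=3, c2=3)
[Jacobi] macro 4: S0 reads c0=2 → after 1×micro: 2; S1 reads c0=2 → after 1×micro: 3; S2 reads c2=3 → after 1×micro: 2 ⇒ (c0=2, c1=3, c2=2)
[Jacobi] macro 5: S0 reads c0=2 → after 1×micro: 2; S1 reads c0=2 → after 1×micro: 3; S2 reads c2=2 → after 1×micro: 3 ⇒ (c0=2, c1=3, c2=3)
[Jacobi] macro 6: S0 reads c0=2 → after 1×micro: 2; S1 reads c0=2 → after 1×micro: 3; S2 reads c2=3 → after 1×micro: 2 ⇒ (c0=2, c1=3, c2=2)
[Jacobi] macro 7: S0 reads c0=2 → after 1×micro: 2; S1 reads c0=2 → after 1×micro: 3; S2 reads c2=2 → after 1×micro: 3 ⇒ (c0=2, c1=3, c2=3)
[Jacobi] macro 8: S0 reads c0=2 → after 1×micro: 2; S1 reads c0=2 → after 1×micro: 3; S2 reads c2=3 → after 1×micro: 2 ⇒ (c0=2, c1=3, c2=2)
[Jacobi] macro 9: S0 reads c0=2 → after 1×micro: 2; S1 reads c0=2 → after 1×micro: 3; S2 reads c2=2 → after 1×micro: 3 ⇒ (c0=2, c1=3, c2=3)
[Jacobi] macro 10: S0 reads c0=2 → after 1×micro: 2; S1 reads c0=2 → after 1×micro: 3; S2 reads c2=3 → after 1×micro: 2 ⇒ (c0=2, c1=3, c2=2)
[Gauss-Seidel] macro 1: S0 reads c0=1 → after 1×micro: 0; S1 reads c0=0 → after 1×micro: -1; S2 reads c2=2 → after 1×micro: 3 ⇒ (c0=0, c1=-1, c2=3)
[Gauss-Seidel] macro 2: S0 reads c0=0 → after 1×micro: 2; S1 reads c0=2 → after 1×micro: 3; S2 reads c2=3 → after 1×micro: 2 ⇒ (c0=2, c1=3, c2=2)
[Gauss-Seidel] macro 3: S0 reads c0=2 → after 1×micro: 2; S1 reads c0=2 → after 1×micro: 3; S2 reads c2=2 → after 1×micro: 3 ⇒ (c0=2, c1=3, c2=3)
[Gauss-Seidel] macro 4: S0 reads c0=2 → after 1×micro: 2; S1 reads c0=2 → after 1×micro: 3; S2 reads c2=3 → after 1×micro: 2 ⇒ (c0=2, c1=3, c2=2)
[Gauss-Seidel] macro 5: S0 reads c0=2 → after 1×micro: 2; S1 reads c0=2 → after 1×micro: 3; S2 reads c2=2 → after 1×micro: 3 ⇒ (c0=2, c1=3, c2=3)
[Gauss-Seidel] macro 6: S0 reads c0=2 → after 1×micro: 2; S1 reads c0=2 → after 1×micro: 3; S2 reads c2=3 → after 1×micro: 2 ⇒ (c0=2, c1=3, c2=2)
[Gauss-Seidel] macro 7: S0 reads c0=2 → after 1×micro: 2; S1 reads c0=2 → after 1×micro: 3; S2 reads c2=2 → after 1×micro: 3 ⇒ (c0=2, c1=3, c2=3)
[Gauss-Seidel] macro 8: S0 reads c0=2 → after 1×micro: 2; S1 reads c0=2 → after 1×micro: 3; S2 reads c2=3 → after 1×micro: 2 ⇒ (c0=2, c1=3, c2=2)
[Gauss-Seidel] macro 9: S0 reads c0=2 → after 1×micro: 2; S1 reads c0=2 → after 1×micro: 3; S2 reads c2=2 → after 1×micro: 3 ⇒ (c0=2, c1=3, c2=3)
[Gauss-Seidel] macro 10: S0 reads c0=2 → after 1×micro: 2; S1 reads c0=2 → after 1×micro: 3; S2 reads c2=3 → after 1×micro: 2 ⇒ (c0=2, c1=3, c2=2)

first divergence at macro-step: 1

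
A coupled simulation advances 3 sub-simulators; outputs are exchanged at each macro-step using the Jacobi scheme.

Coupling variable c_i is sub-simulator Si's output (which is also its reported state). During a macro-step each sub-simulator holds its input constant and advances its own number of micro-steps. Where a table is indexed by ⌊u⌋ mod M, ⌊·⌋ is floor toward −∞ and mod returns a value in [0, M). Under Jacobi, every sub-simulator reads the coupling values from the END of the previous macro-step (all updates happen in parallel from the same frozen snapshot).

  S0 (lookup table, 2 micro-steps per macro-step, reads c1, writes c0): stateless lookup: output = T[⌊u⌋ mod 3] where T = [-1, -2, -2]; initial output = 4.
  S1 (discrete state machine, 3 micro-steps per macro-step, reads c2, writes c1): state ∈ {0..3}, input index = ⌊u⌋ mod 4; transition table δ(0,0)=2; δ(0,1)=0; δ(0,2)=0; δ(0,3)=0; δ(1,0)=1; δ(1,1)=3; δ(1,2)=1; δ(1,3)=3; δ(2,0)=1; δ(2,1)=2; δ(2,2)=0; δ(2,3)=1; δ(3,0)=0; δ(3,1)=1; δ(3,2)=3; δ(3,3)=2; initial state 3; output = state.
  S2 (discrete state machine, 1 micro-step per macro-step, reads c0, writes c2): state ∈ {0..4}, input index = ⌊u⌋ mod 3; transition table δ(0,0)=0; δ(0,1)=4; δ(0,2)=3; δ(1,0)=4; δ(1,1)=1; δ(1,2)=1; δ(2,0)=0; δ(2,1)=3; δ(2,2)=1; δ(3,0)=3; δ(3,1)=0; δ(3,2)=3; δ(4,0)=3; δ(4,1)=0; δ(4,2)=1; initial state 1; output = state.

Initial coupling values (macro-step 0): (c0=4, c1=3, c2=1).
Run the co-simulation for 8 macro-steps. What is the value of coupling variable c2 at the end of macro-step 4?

macro 1: S0 reads c1=3 → after 2×micro: -1; S1 reads c2=1 → after 3×micro: 1; S2 reads c0=4 → after 1×micro: 1 ⇒ (c0=-1, c1=1, c2=1)
macro 2: S0 reads c1=1 → after 2×micro: -2; S1 reads c2=1 → after 3×micro: 3; S2 reads c0=-1 → after 1×micro: 1 ⇒ (c0=-2, c1=3, c2=1)
macro 3: S0 reads c1=3 → after 2×micro: -1; S1 reads c2=1 → after 3×micro: 1; S2 reads c0=-2 → after 1×micro: 1 ⇒ (c0=-1, c1=1, c2=1)
macro 4: S0 reads c1=1 → after 2×micro: -2; S1 reads c2=1 → after 3×micro: 3; S2 reads c0=-1 → after 1×micro: 1 ⇒ (c0=-2, c1=3, c2=1)
macro 5: S0 reads c1=3 → after 2×micro: -1; S1 reads c2=1 → after 3×micro: 1; S2 reads c0=-2 → after 1×micro: 1 ⇒ (c0=-1, c1=1, c2=1)
macro 6: S0 reads c1=1 → after 2×micro: -2; S1 reads c2=1 → after 3×micro: 3; S2 reads c0=-1 → after 1×micro: 1 ⇒ (c0=-2, c1=3, c2=1)
macro 7: S0 reads c1=3 → after 2×micro: -1; S1 reads c2=1 → after 3×micro: 1; S2 reads c0=-2 → after 1×micro: 1 ⇒ (c0=-1, c1=1, c2=1)
macro 8: S0 reads c1=1 → after 2×micro: -2; S1 reads c2=1 → after 3×micro: 3; S2 reads c0=-1 → after 1×micro: 1 ⇒ (c0=-2, c1=3, c2=1)

c2 at macro-step 4 = 1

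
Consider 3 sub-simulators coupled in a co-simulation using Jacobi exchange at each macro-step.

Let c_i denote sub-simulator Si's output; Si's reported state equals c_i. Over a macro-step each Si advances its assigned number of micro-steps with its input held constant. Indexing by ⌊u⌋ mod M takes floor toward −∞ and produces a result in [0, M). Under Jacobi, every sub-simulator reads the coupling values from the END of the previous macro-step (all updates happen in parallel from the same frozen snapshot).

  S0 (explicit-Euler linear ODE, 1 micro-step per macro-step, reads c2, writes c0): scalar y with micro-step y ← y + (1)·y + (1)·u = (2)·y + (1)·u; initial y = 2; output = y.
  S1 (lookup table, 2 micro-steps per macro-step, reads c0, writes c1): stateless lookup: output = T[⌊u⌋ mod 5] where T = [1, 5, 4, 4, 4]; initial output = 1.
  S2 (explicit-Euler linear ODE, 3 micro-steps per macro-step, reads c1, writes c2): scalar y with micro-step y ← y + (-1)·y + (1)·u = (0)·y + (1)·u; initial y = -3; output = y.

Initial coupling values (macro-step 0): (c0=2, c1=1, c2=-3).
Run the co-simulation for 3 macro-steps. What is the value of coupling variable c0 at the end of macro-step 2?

macro 1: S0 reads c2=-3 → after 1×micro: 1; S1 reads c0=2 → after 2×micro: 4; S2 reads c1=1 → after 3×micro: 1 ⇒ (c0=1, c1=4, c2=1)
macro 2: S0 reads c2=1 → after 1×micro: 3; S1 reads c0=1 → after 2×micro: 5; S2 reads c1=4 → after 3×micro: 4 ⇒ (c0=3, c1=5, c2=4)
macro 3: S0 reads c2=4 → after 1×micro: 10; S1 reads c0=3 → after 2×micro: 4; S2 reads c1=5 → after 3×micro: 5 ⇒ (c0=10, c1=4, c2=5)

c0 at macro-step 2 = 3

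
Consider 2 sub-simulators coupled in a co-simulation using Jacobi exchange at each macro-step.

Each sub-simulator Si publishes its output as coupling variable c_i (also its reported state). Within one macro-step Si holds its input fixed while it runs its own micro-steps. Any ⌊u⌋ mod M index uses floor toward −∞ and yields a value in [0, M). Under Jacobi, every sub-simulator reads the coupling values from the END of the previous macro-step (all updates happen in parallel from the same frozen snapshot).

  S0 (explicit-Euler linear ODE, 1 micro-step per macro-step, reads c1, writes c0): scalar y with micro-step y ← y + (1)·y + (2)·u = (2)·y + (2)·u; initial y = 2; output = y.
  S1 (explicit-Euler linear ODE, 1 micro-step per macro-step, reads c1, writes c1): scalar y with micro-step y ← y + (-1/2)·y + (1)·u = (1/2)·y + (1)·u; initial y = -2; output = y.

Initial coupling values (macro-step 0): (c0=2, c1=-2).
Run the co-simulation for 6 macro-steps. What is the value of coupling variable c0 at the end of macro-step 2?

macro 1: S0 reads c1=-2 → after 1×micro: 0; S1 reads c1=-2 → after 1×micro: -3 ⇒ (c0=0, c1=-3)
macro 2: S0 reads c1=-3 → after 1×micro: -6; S1 reads c1=-3 → after 1×micro: -9/2 ⇒ (c0=-6, c1=-9/2)
macro 3: S0 reads c1=-9/2 → after 1×micro: -21; S1 reads c1=-9/2 → after 1×micro: -27/4 ⇒ (c0=-21, c1=-27/4)
macro 4: S0 reads c1=-27/4 → after 1×micro: -111/2; S1 reads c1=-27/4 → after 1×micro: -81/8 ⇒ (c0=-111/2, c1=-81/8)
macro 5: S0 reads c1=-81/8 → after 1×micro: -525/4; S1 reads c1=-81/8 → after 1×micro: -243/16 ⇒ (c0=-525/4, c1=-243/16)
macro 6: S0 reads c1=-243/16 → after 1×micro: -2343/8; S1 reads c1=-243/16 → after 1×micro: -729/32 ⇒ (c0=-2343/8, c1=-729/32)

c0 at macro-step 2 = -6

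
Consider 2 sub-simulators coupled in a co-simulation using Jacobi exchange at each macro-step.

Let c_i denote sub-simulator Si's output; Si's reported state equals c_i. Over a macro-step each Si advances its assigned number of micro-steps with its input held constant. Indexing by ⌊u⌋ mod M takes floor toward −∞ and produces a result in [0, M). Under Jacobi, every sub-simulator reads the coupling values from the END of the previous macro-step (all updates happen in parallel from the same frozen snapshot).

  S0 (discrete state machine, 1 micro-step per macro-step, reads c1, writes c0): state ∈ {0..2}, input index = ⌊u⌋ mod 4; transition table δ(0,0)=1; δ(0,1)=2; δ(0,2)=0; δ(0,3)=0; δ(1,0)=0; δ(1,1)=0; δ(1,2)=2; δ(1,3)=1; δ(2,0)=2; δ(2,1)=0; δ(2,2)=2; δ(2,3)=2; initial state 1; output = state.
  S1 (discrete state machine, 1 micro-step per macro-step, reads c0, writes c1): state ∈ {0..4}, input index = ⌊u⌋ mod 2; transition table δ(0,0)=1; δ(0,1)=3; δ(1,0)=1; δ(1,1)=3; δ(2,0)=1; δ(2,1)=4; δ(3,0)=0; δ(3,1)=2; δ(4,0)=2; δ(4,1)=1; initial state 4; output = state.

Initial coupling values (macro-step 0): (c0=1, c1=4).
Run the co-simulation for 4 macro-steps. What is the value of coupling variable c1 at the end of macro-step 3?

c1 at macro-step 3 = 1

macro 1: S0 reads c1=4 → after 1×micro: 0; S1 reads c0=1 → after 1×micro: 1 ⇒ (c0=0, c1=1)
macro 2: S0 reads c1=1 → after 1×micro: 2; S1 reads c0=0 → after 1×micro: 1 ⇒ (c0=2, c1=1)
macro 3: S0 reads c1=1 → after 1×micro: 0; S1 reads c0=2 → after 1×micro: 1 ⇒ (c0=0, c1=1)
macro 4: S0 reads c1=1 → after 1×micro: 2; S1 reads c0=0 → after 1×micro: 1 ⇒ (c0=2, c1=1)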